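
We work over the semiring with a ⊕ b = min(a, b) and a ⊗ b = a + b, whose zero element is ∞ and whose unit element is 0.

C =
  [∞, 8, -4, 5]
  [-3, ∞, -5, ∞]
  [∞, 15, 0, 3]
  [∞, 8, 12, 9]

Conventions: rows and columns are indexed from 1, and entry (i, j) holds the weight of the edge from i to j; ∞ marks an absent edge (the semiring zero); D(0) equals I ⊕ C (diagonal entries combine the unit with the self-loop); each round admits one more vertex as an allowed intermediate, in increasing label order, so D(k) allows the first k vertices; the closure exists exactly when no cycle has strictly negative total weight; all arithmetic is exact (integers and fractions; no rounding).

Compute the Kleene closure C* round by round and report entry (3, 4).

D(0):
  [0, 8, -4, 5]
  [-3, 0, -5, ∞]
  [∞, 15, 0, 3]
  [∞, 8, 12, 0]
D(1):
  [0, 8, -4, 5]
  [-3, 0, -7, 2]
  [∞, 15, 0, 3]
  [∞, 8, 12, 0]
D(2):
  [0, 8, -4, 5]
  [-3, 0, -7, 2]
  [12, 15, 0, 3]
  [5, 8, 1, 0]
D(3):
  [0, 8, -4, -1]
  [-3, 0, -7, -4]
  [12, 15, 0, 3]
  [5, 8, 1, 0]
D(4):
  [0, 7, -4, -1]
  [-3, 0, -7, -4]
  [8, 11, 0, 3]
  [5, 8, 1, 0]
Answer: C*[3][4] = 3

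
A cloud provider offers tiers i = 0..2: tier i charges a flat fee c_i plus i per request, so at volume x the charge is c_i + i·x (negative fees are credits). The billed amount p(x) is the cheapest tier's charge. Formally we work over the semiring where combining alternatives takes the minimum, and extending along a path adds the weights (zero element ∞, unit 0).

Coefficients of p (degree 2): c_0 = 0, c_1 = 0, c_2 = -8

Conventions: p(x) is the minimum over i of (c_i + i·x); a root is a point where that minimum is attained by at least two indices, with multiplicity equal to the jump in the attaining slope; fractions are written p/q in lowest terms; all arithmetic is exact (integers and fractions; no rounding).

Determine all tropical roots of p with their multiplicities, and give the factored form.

hull edge (i=0, c=0) to (i=2, c=-8): slope -4, span 2
Factored form: p(x) = -8 ⊗ (x ⊕ 4) ⊗ (x ⊕ 4)
Answer: roots = 4 (mult 2)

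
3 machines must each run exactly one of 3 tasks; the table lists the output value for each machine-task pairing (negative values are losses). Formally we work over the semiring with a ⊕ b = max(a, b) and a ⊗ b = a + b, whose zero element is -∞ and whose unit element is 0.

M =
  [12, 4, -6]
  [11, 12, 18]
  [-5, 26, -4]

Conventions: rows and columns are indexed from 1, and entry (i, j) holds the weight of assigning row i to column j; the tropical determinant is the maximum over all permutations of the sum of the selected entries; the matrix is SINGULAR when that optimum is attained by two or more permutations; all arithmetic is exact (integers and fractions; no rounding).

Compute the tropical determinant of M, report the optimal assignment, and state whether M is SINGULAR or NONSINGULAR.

σ = (1, 2, 3): 12 + 12 + (-4) = 20
σ = (1, 3, 2): 12 + 18 + 26 = 56
σ = (2, 1, 3): 4 + 11 + (-4) = 11
σ = (2, 3, 1): 4 + 18 + (-5) = 17
σ = (3, 1, 2): (-6) + 11 + 26 = 31
σ = (3, 2, 1): (-6) + 12 + (-5) = 1
Optimal value attained by: σ = (1, 3, 2).
Answer: det⊕(M) = 56; verdict: NONSINGULAR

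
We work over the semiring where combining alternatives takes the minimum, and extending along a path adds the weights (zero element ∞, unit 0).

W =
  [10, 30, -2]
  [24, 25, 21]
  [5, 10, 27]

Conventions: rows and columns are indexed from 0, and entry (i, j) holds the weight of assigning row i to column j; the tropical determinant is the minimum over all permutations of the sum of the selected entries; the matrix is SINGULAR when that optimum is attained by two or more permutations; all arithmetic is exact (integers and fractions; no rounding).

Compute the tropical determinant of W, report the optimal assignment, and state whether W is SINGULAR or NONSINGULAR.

σ = (0, 1, 2): 10 + 25 + 27 = 62
σ = (0, 2, 1): 10 + 21 + 10 = 41
σ = (1, 0, 2): 30 + 24 + 27 = 81
σ = (1, 2, 0): 30 + 21 + 5 = 56
σ = (2, 0, 1): (-2) + 24 + 10 = 32
σ = (2, 1, 0): (-2) + 25 + 5 = 28
Optimal value attained by: σ = (2, 1, 0).
Answer: det⊕(W) = 28; verdict: NONSINGULAR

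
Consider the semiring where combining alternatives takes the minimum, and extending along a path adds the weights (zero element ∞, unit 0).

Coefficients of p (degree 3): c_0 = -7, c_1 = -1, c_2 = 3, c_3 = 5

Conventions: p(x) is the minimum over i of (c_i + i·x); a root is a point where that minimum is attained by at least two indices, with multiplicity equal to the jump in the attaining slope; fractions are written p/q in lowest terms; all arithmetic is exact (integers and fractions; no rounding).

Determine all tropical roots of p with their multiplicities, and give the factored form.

hull edge (i=0, c=-7) to (i=3, c=5): slope 4, span 3
Factored form: p(x) = 5 ⊗ (x ⊕ (-4)) ⊗ (x ⊕ (-4)) ⊗ (x ⊕ (-4))
Answer: roots = -4 (mult 3)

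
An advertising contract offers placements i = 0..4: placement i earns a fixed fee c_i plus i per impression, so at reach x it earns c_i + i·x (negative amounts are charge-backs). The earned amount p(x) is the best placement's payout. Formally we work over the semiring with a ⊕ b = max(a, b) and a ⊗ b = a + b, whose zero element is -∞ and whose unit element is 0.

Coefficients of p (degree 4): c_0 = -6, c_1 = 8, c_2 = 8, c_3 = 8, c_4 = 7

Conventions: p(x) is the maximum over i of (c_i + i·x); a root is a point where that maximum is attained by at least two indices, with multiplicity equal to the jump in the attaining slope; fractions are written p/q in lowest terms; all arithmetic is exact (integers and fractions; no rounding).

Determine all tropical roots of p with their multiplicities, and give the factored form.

hull edge (i=0, c=-6) to (i=1, c=8): slope 14, span 1
hull edge (i=1, c=8) to (i=3, c=8): slope 0, span 2
hull edge (i=3, c=8) to (i=4, c=7): slope -1, span 1
Factored form: p(x) = 7 ⊗ (x ⊕ (-14)) ⊗ (x ⊕ 0) ⊗ (x ⊕ 0) ⊗ (x ⊕ 1)
Answer: roots = -14 (mult 1), 0 (mult 2), 1 (mult 1)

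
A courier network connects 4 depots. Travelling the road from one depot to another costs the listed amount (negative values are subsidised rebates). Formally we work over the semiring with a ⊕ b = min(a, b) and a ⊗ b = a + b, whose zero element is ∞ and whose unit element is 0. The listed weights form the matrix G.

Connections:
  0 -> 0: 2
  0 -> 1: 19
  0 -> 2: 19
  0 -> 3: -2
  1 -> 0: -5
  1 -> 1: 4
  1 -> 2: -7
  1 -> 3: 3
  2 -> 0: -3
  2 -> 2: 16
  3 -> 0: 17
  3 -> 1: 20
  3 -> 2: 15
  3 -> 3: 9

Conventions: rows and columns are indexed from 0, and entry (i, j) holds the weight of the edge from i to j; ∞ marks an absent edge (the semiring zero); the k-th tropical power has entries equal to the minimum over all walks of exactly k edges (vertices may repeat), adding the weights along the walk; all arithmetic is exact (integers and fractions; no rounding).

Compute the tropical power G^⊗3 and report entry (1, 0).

G^⊗2:
  [4, 18, 12, 0]
  [-10, 8, -3, -7]
  [-1, 16, 16, -5]
  [12, 24, 13, 15]
G^⊗3:
  [6, 20, 11, 2]
  [-8, 9, 1, -12]
  [1, 15, 9, -3]
  [10, 28, 17, 10]
Key observation: the optimum is the walk 1->2->0->0, with weight (-7) + (-3) + 2 = -8.
Optimal value attained by: walk 1->2->0->0.
Answer: (G^⊗3)[1][0] = -8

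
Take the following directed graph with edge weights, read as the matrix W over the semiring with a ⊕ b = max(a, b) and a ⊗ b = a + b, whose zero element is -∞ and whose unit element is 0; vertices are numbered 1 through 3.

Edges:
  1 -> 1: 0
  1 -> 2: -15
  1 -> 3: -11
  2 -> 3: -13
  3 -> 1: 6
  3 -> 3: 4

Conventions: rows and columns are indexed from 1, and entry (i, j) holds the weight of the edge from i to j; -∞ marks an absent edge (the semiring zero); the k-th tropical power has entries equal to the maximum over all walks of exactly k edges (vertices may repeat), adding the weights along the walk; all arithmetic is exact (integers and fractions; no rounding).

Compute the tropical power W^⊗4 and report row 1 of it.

W^⊗2:
  [0, -15, -7]
  [-7, -∞, -9]
  [10, -9, 8]
W^⊗3:
  [0, -15, -3]
  [-3, -22, -5]
  [14, -5, 12]
W^⊗4:
  [3, -15, 1]
  [1, -18, -1]
  [18, -1, 16]
Answer: row 1 of W^⊗4 = [3, -15, 1]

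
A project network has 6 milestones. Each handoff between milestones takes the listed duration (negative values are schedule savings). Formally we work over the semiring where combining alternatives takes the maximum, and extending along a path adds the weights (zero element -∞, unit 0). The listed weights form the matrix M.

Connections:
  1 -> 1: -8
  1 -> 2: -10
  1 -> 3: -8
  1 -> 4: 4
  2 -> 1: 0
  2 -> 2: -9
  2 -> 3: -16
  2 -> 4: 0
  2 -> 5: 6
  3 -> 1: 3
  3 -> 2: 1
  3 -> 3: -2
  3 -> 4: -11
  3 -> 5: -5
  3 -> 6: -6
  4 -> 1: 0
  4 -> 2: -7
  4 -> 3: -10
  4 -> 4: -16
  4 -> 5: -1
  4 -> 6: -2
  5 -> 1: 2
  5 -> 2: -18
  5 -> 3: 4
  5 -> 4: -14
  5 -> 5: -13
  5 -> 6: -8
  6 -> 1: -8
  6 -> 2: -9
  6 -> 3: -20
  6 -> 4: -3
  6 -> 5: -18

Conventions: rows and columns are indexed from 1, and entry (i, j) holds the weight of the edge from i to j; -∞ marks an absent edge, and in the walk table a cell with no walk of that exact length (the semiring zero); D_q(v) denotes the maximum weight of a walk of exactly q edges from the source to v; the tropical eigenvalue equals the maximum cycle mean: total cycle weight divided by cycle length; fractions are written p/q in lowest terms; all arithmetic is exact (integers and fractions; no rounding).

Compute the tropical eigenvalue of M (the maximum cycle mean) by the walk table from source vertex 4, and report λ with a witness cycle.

q=0: [-∞, -∞, -∞, 0, -∞, -∞]
q=1: [0, -7, -10, -16, -1, -2]
q=2: [1, -9, 3, 4, -1, -9]
q=3: [6, 4, 3, 5, 3, 2]
q=4: [6, 4, 7, 10, 10, 3]
q=5: [12, 8, 14, 10, 10, 8]
q=6: [17, 15, 14, 16, 14, 8]
Optimal cycle mean attained by: cycle 2->5->3->2, total 6 + 4 + 1, length 3.
Answer: λ = 11/3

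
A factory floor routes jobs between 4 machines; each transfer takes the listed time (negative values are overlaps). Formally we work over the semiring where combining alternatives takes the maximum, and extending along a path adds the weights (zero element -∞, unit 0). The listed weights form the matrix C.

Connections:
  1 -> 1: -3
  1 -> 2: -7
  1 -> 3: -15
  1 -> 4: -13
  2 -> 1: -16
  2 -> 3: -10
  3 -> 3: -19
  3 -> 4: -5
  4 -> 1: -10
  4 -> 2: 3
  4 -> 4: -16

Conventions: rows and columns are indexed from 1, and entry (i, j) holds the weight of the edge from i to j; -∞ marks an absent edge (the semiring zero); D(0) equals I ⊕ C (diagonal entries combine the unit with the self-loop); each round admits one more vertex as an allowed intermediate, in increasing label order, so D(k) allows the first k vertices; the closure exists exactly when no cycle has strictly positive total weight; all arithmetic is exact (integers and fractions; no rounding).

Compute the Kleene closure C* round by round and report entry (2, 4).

D(0):
  [0, -7, -15, -13]
  [-16, 0, -10, -∞]
  [-∞, -∞, 0, -5]
  [-10, 3, -∞, 0]
D(1):
  [0, -7, -15, -13]
  [-16, 0, -10, -29]
  [-∞, -∞, 0, -5]
  [-10, 3, -25, 0]
D(2):
  [0, -7, -15, -13]
  [-16, 0, -10, -29]
  [-∞, -∞, 0, -5]
  [-10, 3, -7, 0]
D(3):
  [0, -7, -15, -13]
  [-16, 0, -10, -15]
  [-∞, -∞, 0, -5]
  [-10, 3, -7, 0]
D(4):
  [0, -7, -15, -13]
  [-16, 0, -10, -15]
  [-15, -2, 0, -5]
  [-10, 3, -7, 0]
Answer: C*[2][4] = -15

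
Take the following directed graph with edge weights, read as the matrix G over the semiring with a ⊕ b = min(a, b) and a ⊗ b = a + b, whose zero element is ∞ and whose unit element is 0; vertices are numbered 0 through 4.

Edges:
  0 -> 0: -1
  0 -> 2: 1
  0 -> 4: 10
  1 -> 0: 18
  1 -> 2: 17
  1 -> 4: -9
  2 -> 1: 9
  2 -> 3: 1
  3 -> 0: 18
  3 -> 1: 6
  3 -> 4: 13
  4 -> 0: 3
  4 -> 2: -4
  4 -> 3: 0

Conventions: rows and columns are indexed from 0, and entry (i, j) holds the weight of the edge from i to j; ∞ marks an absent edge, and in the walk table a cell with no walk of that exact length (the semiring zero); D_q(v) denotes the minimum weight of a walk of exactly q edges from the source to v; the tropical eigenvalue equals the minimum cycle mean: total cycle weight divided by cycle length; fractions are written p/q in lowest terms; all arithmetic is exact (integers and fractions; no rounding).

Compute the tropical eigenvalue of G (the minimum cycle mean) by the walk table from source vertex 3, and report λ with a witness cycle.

q=0: [∞, ∞, ∞, 0, ∞]
q=1: [18, 6, ∞, ∞, 13]
q=2: [16, ∞, 9, 13, -3]
q=3: [0, 18, -7, -3, 26]
q=4: [-1, 2, 1, -6, 9]
q=5: [-2, 0, 0, 2, -7]
Optimal cycle mean attained by: cycle 1->4->2->3->1, total (-9) + (-4) + 1 + 6, length 4.
Answer: λ = -3/2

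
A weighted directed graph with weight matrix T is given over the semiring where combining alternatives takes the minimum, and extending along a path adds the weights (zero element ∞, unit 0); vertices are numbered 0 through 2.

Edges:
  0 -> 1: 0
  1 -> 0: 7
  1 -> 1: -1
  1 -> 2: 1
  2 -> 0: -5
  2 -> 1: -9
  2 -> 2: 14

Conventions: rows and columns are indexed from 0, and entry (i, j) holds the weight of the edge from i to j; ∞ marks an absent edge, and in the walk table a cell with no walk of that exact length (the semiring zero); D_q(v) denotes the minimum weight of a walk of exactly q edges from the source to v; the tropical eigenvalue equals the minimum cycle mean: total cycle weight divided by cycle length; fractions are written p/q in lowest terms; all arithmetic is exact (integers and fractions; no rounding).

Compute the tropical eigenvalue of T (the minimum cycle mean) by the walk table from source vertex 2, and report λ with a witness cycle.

q=0: [∞, ∞, 0]
q=1: [-5, -9, 14]
q=2: [-2, -10, -8]
q=3: [-13, -17, -9]
Optimal cycle mean attained by: cycle 1->2->1, total 1 + (-9), length 2.
Answer: λ = -4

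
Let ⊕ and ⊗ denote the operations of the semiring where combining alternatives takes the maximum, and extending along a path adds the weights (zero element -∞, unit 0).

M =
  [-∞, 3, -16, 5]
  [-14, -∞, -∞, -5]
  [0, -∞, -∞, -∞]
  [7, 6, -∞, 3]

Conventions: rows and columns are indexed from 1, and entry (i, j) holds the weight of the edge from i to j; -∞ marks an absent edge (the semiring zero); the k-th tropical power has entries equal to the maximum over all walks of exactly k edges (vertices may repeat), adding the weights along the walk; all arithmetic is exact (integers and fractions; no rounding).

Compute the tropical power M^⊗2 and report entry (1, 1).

M^⊗2:
  [12, 11, -∞, 8]
  [2, 1, -30, -2]
  [-∞, 3, -16, 5]
  [10, 10, -9, 12]
Key observation: the optimum is the walk 1->4->1, with weight 5 + 7 = 12.
Optimal value attained by: walk 1->4->1.
Answer: (M^⊗2)[1][1] = 12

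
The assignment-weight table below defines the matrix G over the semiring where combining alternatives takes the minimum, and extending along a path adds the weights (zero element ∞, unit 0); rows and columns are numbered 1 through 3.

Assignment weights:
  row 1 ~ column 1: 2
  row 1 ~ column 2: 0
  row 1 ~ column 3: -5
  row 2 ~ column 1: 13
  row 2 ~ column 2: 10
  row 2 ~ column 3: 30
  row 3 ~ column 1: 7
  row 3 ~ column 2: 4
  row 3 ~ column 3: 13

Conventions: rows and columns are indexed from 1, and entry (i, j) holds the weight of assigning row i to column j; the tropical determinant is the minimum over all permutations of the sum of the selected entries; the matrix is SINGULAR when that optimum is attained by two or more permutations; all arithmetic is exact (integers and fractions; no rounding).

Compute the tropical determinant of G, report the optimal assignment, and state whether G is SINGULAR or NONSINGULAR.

σ = (1, 2, 3): 2 + 10 + 13 = 25
σ = (1, 3, 2): 2 + 30 + 4 = 36
σ = (2, 1, 3): 0 + 13 + 13 = 26
σ = (2, 3, 1): 0 + 30 + 7 = 37
σ = (3, 1, 2): (-5) + 13 + 4 = 12
σ = (3, 2, 1): (-5) + 10 + 7 = 12
Optimal value attained by: σ = (3, 1, 2).
Answer: det⊕(G) = 12; verdict: SINGULAR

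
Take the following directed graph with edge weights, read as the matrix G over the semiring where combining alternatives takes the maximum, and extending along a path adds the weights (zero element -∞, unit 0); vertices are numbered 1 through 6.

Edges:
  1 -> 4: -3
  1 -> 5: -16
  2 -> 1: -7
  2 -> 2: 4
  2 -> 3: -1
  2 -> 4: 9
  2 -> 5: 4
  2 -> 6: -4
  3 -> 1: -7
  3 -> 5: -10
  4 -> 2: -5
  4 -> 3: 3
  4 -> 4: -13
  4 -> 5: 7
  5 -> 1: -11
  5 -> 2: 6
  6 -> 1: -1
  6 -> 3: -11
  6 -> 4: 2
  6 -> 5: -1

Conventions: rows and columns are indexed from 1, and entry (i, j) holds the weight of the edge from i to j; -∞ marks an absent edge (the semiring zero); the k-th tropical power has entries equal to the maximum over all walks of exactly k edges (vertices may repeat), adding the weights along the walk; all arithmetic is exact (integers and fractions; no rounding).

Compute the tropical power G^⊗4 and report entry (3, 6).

G^⊗2:
  [-27, -8, 0, -16, 4, -∞]
  [-3, 10, 12, 13, 16, 0]
  [-21, -4, -∞, -10, -23, -∞]
  [-4, 13, -6, 4, -1, -9]
  [-1, 10, 5, 15, 10, 2]
  [-12, 5, 5, -4, 9, -∞]
G^⊗3:
  [-7, 10, -9, 1, -4, -12]
  [5, 22, 16, 19, 20, 6]
  [-11, 0, -5, 5, 0, -8]
  [6, 17, 12, 22, 17, 9]
  [3, 16, 18, 19, 22, 6]
  [-2, 15, 4, 14, 9, 1]
G^⊗4:
  [3, 14, 9, 19, 14, 6]
  [15, 26, 22, 31, 26, 18]
  [-7, 6, 8, 9, 12, -4]
  [10, 23, 25, 26, 29, 13]
  [11, 28, 22, 25, 26, 12]
  [8, 19, 17, 24, 21, 11]
Key observation: the optimum is the walk 3->5->2->2->6, with weight (-10) + 6 + 4 + (-4) = -4.
Optimal value attained by: walk 3->5->2->2->6.
Answer: (G^⊗4)[3][6] = -4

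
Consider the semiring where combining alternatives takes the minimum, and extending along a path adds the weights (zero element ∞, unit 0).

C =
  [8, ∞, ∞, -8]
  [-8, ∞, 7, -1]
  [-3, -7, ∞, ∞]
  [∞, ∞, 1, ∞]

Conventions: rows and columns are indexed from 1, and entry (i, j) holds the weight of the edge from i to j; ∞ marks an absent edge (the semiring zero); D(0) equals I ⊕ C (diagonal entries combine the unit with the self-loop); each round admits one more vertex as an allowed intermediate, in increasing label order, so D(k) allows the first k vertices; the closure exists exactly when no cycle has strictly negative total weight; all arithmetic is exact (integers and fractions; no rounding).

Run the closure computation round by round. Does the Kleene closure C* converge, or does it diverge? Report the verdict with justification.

D(0):
  [0, ∞, ∞, -8]
  [-8, 0, 7, -1]
  [-3, -7, 0, ∞]
  [∞, ∞, 1, 0]
D(1):
  [0, ∞, ∞, -8]
  [-8, 0, 7, -16]
  [-3, -7, 0, -11]
  [∞, ∞, 1, 0]
D(2):
  [0, ∞, ∞, -8]
  [-8, 0, 7, -16]
  [-15, -7, 0, -23]
  [∞, ∞, 1, 0]
Detection: at round 3, diagonal entry (4, 4) turns strictly negative.
Key observation: the cycle 4->3->1->4 has total weight 1 + (-3) + (-8), which is strictly negative.
Answer: DIVERGES — negative cycle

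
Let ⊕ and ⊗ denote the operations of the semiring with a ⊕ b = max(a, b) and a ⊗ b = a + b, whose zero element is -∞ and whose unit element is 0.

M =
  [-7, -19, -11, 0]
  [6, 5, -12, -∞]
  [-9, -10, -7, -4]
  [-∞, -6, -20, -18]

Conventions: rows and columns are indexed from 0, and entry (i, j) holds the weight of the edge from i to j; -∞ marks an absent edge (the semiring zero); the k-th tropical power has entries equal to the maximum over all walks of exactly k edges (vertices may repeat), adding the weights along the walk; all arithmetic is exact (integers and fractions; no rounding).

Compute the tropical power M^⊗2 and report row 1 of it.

M^⊗2:
  [-13, -6, -18, -7]
  [11, 10, -5, 6]
  [-4, -5, -14, -9]
  [0, -1, -18, -24]
Answer: row 1 of M^⊗2 = [11, 10, -5, 6]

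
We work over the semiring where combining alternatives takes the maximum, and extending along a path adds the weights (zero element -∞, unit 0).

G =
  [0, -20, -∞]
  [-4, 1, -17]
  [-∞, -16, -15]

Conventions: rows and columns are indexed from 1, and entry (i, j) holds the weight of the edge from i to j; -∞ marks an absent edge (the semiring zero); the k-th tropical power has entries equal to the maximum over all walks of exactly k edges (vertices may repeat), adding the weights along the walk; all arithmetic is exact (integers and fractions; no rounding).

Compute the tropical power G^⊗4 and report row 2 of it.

G^⊗2:
  [0, -19, -37]
  [-3, 2, -16]
  [-20, -15, -30]
G^⊗3:
  [0, -18, -36]
  [-2, 3, -15]
  [-19, -14, -32]
G^⊗4:
  [0, -17, -35]
  [-1, 4, -14]
  [-18, -13, -31]
Answer: row 2 of G^⊗4 = [-1, 4, -14]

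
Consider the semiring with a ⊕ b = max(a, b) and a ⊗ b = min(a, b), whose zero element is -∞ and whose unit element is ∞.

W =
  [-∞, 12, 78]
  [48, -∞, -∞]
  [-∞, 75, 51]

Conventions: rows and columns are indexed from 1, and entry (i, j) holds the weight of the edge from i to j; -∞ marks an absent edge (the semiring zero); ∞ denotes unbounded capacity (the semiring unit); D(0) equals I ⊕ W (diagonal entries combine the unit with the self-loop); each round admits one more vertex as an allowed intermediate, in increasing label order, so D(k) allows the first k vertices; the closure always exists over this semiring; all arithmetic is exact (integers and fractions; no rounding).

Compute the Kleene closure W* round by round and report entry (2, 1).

D(0):
  [∞, 12, 78]
  [48, ∞, -∞]
  [-∞, 75, ∞]
D(1):
  [∞, 12, 78]
  [48, ∞, 48]
  [-∞, 75, ∞]
D(2):
  [∞, 12, 78]
  [48, ∞, 48]
  [48, 75, ∞]
D(3):
  [∞, 75, 78]
  [48, ∞, 48]
  [48, 75, ∞]
Answer: W*[2][1] = 48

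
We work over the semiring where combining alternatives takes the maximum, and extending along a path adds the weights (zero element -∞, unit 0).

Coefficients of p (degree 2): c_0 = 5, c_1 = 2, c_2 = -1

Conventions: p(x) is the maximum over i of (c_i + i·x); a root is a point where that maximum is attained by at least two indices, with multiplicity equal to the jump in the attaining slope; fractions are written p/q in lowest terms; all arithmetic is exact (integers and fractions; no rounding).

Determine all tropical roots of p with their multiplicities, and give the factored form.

hull edge (i=0, c=5) to (i=2, c=-1): slope -3, span 2
Factored form: p(x) = -1 ⊗ (x ⊕ 3) ⊗ (x ⊕ 3)
Answer: roots = 3 (mult 2)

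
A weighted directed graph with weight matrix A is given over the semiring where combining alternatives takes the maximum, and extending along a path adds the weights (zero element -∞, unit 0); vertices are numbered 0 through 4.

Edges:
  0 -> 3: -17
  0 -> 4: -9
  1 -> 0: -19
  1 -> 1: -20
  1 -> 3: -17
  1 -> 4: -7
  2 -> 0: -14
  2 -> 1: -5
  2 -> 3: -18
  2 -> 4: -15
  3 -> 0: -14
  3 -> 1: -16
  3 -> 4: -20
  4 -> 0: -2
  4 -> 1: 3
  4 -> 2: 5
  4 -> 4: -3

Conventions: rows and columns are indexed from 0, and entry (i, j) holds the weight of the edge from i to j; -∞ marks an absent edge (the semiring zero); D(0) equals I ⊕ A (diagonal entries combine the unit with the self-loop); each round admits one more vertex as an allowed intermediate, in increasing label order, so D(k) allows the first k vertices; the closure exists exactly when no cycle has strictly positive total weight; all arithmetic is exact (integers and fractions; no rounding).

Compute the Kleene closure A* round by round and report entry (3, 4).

D(0):
  [0, -∞, -∞, -17, -9]
  [-19, 0, -∞, -17, -7]
  [-14, -5, 0, -18, -15]
  [-14, -16, -∞, 0, -20]
  [-2, 3, 5, -∞, 0]
D(1):
  [0, -∞, -∞, -17, -9]
  [-19, 0, -∞, -17, -7]
  [-14, -5, 0, -18, -15]
  [-14, -16, -∞, 0, -20]
  [-2, 3, 5, -19, 0]
D(2):
  [0, -∞, -∞, -17, -9]
  [-19, 0, -∞, -17, -7]
  [-14, -5, 0, -18, -12]
  [-14, -16, -∞, 0, -20]
  [-2, 3, 5, -14, 0]
D(3):
  [0, -∞, -∞, -17, -9]
  [-19, 0, -∞, -17, -7]
  [-14, -5, 0, -18, -12]
  [-14, -16, -∞, 0, -20]
  [-2, 3, 5, -13, 0]
D(4):
  [0, -33, -∞, -17, -9]
  [-19, 0, -∞, -17, -7]
  [-14, -5, 0, -18, -12]
  [-14, -16, -∞, 0, -20]
  [-2, 3, 5, -13, 0]
D(5):
  [0, -6, -4, -17, -9]
  [-9, 0, -2, -17, -7]
  [-14, -5, 0, -18, -12]
  [-14, -16, -15, 0, -20]
  [-2, 3, 5, -13, 0]
Answer: A*[3][4] = -20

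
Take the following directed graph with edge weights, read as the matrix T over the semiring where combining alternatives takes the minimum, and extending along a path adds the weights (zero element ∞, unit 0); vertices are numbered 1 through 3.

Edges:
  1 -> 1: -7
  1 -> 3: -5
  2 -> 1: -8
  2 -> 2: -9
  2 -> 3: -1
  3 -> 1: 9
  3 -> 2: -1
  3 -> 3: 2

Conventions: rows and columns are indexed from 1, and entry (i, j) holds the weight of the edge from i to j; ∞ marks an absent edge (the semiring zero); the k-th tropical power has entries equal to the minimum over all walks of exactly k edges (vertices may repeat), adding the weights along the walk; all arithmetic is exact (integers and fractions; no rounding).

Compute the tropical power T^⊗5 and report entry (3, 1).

T^⊗2:
  [-14, -6, -12]
  [-17, -18, -13]
  [-9, -10, -2]
T^⊗3:
  [-21, -15, -19]
  [-26, -27, -22]
  [-18, -19, -14]
T^⊗4:
  [-28, -24, -26]
  [-35, -36, -31]
  [-27, -28, -23]
T^⊗5:
  [-35, -33, -33]
  [-44, -45, -40]
  [-36, -37, -32]
Key observation: the optimum is the walk 3->2->2->2->2->1, with weight (-1) + (-9) + (-9) + (-9) + (-8) = -36.
Optimal value attained by: walk 3->2->2->2->2->1.
Answer: (T^⊗5)[3][1] = -36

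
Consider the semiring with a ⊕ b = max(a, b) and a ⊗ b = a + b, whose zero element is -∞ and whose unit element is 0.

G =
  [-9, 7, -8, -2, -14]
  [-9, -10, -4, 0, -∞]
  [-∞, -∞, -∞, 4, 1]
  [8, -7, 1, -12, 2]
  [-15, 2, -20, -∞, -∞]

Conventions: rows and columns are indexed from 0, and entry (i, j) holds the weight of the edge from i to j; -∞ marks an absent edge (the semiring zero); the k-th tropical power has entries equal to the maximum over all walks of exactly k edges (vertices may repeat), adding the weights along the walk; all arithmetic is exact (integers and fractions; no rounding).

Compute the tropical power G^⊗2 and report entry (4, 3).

G^⊗2:
  [6, -2, 3, 7, 0]
  [8, -2, 1, 0, 2]
  [12, 3, 5, -8, 6]
  [-1, 15, 0, 6, 2]
  [-7, -8, -2, 2, -19]
Key observation: the optimum is the walk 4->1->3, with weight 2 + 0 = 2.
Optimal value attained by: walk 4->1->3.
Answer: (G^⊗2)[4][3] = 2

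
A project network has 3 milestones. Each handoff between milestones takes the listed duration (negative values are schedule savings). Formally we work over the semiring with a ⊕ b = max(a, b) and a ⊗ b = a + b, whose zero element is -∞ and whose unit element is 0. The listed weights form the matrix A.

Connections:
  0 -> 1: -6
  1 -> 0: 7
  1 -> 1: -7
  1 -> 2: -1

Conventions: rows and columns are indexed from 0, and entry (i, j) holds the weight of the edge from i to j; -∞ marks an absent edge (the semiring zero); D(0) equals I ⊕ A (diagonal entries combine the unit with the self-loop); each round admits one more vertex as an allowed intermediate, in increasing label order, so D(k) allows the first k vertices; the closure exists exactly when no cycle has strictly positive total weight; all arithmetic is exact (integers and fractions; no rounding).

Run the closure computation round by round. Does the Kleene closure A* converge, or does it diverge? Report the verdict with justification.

D(0):
  [0, -6, -∞]
  [7, 0, -1]
  [-∞, -∞, 0]
Detection: at round 1, diagonal entry (1, 1) turns strictly positive.
Key observation: the cycle 1->0->1 has total weight 7 + (-6), which is strictly positive.
Answer: DIVERGES — positive cycle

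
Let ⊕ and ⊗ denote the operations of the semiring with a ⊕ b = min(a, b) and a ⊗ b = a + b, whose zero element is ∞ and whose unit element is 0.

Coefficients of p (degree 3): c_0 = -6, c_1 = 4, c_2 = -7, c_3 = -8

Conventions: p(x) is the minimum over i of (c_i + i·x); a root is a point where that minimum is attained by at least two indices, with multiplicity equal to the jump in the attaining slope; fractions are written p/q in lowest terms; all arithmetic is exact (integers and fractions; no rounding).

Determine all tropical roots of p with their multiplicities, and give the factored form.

hull edge (i=0, c=-6) to (i=3, c=-8): slope -2/3, span 3
Factored form: p(x) = -8 ⊗ (x ⊕ 2/3) ⊗ (x ⊕ 2/3) ⊗ (x ⊕ 2/3)
Answer: roots = 2/3 (mult 3)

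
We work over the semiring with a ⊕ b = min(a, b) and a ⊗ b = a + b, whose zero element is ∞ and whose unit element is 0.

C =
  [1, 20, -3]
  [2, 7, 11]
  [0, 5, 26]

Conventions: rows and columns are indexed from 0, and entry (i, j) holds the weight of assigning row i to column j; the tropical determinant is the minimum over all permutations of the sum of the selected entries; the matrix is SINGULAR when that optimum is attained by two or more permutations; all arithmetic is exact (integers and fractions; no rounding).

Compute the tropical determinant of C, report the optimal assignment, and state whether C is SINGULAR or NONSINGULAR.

σ = (0, 1, 2): 1 + 7 + 26 = 34
σ = (0, 2, 1): 1 + 11 + 5 = 17
σ = (1, 0, 2): 20 + 2 + 26 = 48
σ = (1, 2, 0): 20 + 11 + 0 = 31
σ = (2, 0, 1): (-3) + 2 + 5 = 4
σ = (2, 1, 0): (-3) + 7 + 0 = 4
Optimal value attained by: σ = (2, 0, 1).
Answer: det⊕(C) = 4; verdict: SINGULAR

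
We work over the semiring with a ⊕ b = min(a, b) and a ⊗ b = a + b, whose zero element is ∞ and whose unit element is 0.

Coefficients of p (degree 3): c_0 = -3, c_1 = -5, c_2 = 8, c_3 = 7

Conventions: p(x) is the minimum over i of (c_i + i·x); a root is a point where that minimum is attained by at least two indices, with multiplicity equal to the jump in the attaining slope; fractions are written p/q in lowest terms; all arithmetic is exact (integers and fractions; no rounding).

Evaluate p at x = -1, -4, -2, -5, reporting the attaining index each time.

p(-1) = min(-3+0·(-1)=-3, -5+1·(-1)=-6, 8+2·(-1)=6, 7+3·(-1)=4) = -6 (attained by i=1)
p(-4) = min(-3+0·(-4)=-3, -5+1·(-4)=-9, 8+2·(-4)=0, 7+3·(-4)=-5) = -9 (attained by i=1)
p(-2) = min(-3+0·(-2)=-3, -5+1·(-2)=-7, 8+2·(-2)=4, 7+3·(-2)=1) = -7 (attained by i=1)
p(-5) = min(-3+0·(-5)=-3, -5+1·(-5)=-10, 8+2·(-5)=-2, 7+3·(-5)=-8) = -10 (attained by i=1)
Answer: p(-1) = -6; p(-4) = -9; p(-2) = -7; p(-5) = -10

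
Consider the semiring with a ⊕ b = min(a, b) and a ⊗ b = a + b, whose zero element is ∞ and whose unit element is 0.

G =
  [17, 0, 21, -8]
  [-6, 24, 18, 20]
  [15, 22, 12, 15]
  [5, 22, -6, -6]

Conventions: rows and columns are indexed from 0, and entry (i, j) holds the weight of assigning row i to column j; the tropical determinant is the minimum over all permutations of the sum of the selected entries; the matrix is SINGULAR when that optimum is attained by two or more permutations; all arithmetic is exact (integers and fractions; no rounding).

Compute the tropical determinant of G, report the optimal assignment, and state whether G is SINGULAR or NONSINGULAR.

σ = (0, 1, 2, 3): 17 + 24 + 12 + (-6) = 47
σ = (0, 1, 3, 2): 17 + 24 + 15 + (-6) = 50
σ = (0, 2, 1, 3): 17 + 18 + 22 + (-6) = 51
σ = (0, 2, 3, 1): 17 + 18 + 15 + 22 = 72
σ = (0, 3, 1, 2): 17 + 20 + 22 + (-6) = 53
σ = (0, 3, 2, 1): 17 + 20 + 12 + 22 = 71
σ = (1, 0, 2, 3): 0 + (-6) + 12 + (-6) = 0
σ = (1, 0, 3, 2): 0 + (-6) + 15 + (-6) = 3
σ = (1, 2, 0, 3): 0 + 18 + 15 + (-6) = 27
σ = (1, 2, 3, 0): 0 + 18 + 15 + 5 = 38
σ = (1, 3, 0, 2): 0 + 20 + 15 + (-6) = 29
σ = (1, 3, 2, 0): 0 + 20 + 12 + 5 = 37
σ = (2, 0, 1, 3): 21 + (-6) + 22 + (-6) = 31
σ = (2, 0, 3, 1): 21 + (-6) + 15 + 22 = 52
σ = (2, 1, 0, 3): 21 + 24 + 15 + (-6) = 54
σ = (2, 1, 3, 0): 21 + 24 + 15 + 5 = 65
σ = (2, 3, 0, 1): 21 + 20 + 15 + 22 = 78
σ = (2, 3, 1, 0): 21 + 20 + 22 + 5 = 68
σ = (3, 0, 1, 2): (-8) + (-6) + 22 + (-6) = 2
σ = (3, 0, 2, 1): (-8) + (-6) + 12 + 22 = 20
σ = (3, 1, 0, 2): (-8) + 24 + 15 + (-6) = 25
σ = (3, 1, 2, 0): (-8) + 24 + 12 + 5 = 33
σ = (3, 2, 0, 1): (-8) + 18 + 15 + 22 = 47
σ = (3, 2, 1, 0): (-8) + 18 + 22 + 5 = 37
Optimal value attained by: σ = (1, 0, 2, 3).
Answer: det⊕(G) = 0; verdict: NONSINGULAR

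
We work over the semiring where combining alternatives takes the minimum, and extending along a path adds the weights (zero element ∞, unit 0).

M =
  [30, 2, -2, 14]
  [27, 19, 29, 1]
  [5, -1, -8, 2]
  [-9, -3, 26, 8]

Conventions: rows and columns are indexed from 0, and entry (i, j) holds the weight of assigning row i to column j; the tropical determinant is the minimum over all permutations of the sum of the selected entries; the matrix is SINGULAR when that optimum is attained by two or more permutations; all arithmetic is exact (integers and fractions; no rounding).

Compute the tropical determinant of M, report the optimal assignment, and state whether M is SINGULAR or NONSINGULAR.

σ = (0, 1, 2, 3): 30 + 19 + (-8) + 8 = 49
σ = (0, 1, 3, 2): 30 + 19 + 2 + 26 = 77
σ = (0, 2, 1, 3): 30 + 29 + (-1) + 8 = 66
σ = (0, 2, 3, 1): 30 + 29 + 2 + (-3) = 58
σ = (0, 3, 1, 2): 30 + 1 + (-1) + 26 = 56
σ = (0, 3, 2, 1): 30 + 1 + (-8) + (-3) = 20
σ = (1, 0, 2, 3): 2 + 27 + (-8) + 8 = 29
σ = (1, 0, 3, 2): 2 + 27 + 2 + 26 = 57
σ = (1, 2, 0, 3): 2 + 29 + 5 + 8 = 44
σ = (1, 2, 3, 0): 2 + 29 + 2 + (-9) = 24
σ = (1, 3, 0, 2): 2 + 1 + 5 + 26 = 34
σ = (1, 3, 2, 0): 2 + 1 + (-8) + (-9) = -14
σ = (2, 0, 1, 3): (-2) + 27 + (-1) + 8 = 32
σ = (2, 0, 3, 1): (-2) + 27 + 2 + (-3) = 24
σ = (2, 1, 0, 3): (-2) + 19 + 5 + 8 = 30
σ = (2, 1, 3, 0): (-2) + 19 + 2 + (-9) = 10
σ = (2, 3, 0, 1): (-2) + 1 + 5 + (-3) = 1
σ = (2, 3, 1, 0): (-2) + 1 + (-1) + (-9) = -11
σ = (3, 0, 1, 2): 14 + 27 + (-1) + 26 = 66
σ = (3, 0, 2, 1): 14 + 27 + (-8) + (-3) = 30
σ = (3, 1, 0, 2): 14 + 19 + 5 + 26 = 64
σ = (3, 1, 2, 0): 14 + 19 + (-8) + (-9) = 16
σ = (3, 2, 0, 1): 14 + 29 + 5 + (-3) = 45
σ = (3, 2, 1, 0): 14 + 29 + (-1) + (-9) = 33
Optimal value attained by: σ = (1, 3, 2, 0).
Answer: det⊕(M) = -14; verdict: NONSINGULAR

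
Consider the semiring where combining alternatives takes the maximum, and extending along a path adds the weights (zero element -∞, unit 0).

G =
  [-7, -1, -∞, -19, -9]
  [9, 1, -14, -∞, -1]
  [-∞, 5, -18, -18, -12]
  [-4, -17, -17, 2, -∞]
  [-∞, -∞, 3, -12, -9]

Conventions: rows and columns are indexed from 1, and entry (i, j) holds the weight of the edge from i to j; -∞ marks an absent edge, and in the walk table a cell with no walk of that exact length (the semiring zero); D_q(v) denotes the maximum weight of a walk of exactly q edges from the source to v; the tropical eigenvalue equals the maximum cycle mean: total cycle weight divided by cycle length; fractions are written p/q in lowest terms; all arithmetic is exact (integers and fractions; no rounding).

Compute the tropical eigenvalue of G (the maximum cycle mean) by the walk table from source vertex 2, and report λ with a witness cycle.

q=0: [-∞, 0, -∞, -∞, -∞]
q=1: [9, 1, -14, -∞, -1]
q=2: [10, 8, 2, -10, 0]
q=3: [17, 9, 3, -8, 7]
q=4: [18, 16, 10, -2, 8]
q=5: [25, 17, 11, 0, 15]
Optimal cycle mean attained by: cycle 1->2->1, total (-1) + 9, length 2.
Answer: λ = 4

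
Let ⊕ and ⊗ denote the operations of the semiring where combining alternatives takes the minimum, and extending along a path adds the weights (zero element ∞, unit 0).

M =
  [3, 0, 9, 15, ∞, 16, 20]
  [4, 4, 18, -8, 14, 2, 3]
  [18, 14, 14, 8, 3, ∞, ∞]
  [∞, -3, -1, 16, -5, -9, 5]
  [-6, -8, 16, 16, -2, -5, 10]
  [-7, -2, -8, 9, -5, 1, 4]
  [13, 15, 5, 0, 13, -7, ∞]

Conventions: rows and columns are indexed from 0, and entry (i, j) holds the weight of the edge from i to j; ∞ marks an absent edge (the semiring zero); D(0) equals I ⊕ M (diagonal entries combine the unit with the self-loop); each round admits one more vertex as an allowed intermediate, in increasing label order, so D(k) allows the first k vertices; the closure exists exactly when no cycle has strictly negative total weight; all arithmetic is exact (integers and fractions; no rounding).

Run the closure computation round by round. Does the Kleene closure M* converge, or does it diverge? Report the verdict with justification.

Detection: at round 0, diagonal entry (4, 4) turns strictly negative.
Key observation: the cycle 4->4 has total weight (-2), which is strictly negative.
Answer: DIVERGES — negative cycle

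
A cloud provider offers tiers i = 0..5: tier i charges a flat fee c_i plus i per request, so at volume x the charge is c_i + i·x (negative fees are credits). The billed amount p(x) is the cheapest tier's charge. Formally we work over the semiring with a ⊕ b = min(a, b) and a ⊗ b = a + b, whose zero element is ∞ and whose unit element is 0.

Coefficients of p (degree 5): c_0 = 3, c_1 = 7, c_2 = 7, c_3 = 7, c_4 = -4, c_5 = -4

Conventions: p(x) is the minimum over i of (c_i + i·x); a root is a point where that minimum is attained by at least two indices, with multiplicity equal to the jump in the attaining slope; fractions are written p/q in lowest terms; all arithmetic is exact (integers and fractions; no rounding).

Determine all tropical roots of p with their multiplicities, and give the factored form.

hull edge (i=0, c=3) to (i=4, c=-4): slope -7/4, span 4
hull edge (i=4, c=-4) to (i=5, c=-4): slope 0, span 1
Factored form: p(x) = -4 ⊗ (x ⊕ 0) ⊗ (x ⊕ 7/4) ⊗ (x ⊕ 7/4) ⊗ (x ⊕ 7/4) ⊗ (x ⊕ 7/4)
Answer: roots = 0 (mult 1), 7/4 (mult 4)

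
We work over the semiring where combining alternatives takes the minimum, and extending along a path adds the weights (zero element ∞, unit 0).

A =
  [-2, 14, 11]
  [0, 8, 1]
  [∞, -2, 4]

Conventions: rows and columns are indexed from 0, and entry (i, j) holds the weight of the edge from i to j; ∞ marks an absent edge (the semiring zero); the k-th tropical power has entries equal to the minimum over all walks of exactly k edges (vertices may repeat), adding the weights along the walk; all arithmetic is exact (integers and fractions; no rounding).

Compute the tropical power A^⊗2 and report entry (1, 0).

A^⊗2:
  [-4, 9, 9]
  [-2, -1, 5]
  [-2, 2, -1]
Key observation: the optimum is the walk 1->0->0, with weight 0 + (-2) = -2.
Optimal value attained by: walk 1->0->0.
Answer: (A^⊗2)[1][0] = -2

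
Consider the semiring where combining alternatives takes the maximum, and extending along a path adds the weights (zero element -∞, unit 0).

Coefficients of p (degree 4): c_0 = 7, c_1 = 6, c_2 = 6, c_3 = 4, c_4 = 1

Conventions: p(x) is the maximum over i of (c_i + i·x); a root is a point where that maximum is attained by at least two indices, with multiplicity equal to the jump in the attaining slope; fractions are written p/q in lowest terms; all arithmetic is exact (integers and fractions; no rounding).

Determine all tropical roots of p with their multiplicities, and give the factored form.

hull edge (i=0, c=7) to (i=2, c=6): slope -1/2, span 2
hull edge (i=2, c=6) to (i=3, c=4): slope -2, span 1
hull edge (i=3, c=4) to (i=4, c=1): slope -3, span 1
Factored form: p(x) = 1 ⊗ (x ⊕ 1/2) ⊗ (x ⊕ 1/2) ⊗ (x ⊕ 2) ⊗ (x ⊕ 3)
Answer: roots = 1/2 (mult 2), 2 (mult 1), 3 (mult 1)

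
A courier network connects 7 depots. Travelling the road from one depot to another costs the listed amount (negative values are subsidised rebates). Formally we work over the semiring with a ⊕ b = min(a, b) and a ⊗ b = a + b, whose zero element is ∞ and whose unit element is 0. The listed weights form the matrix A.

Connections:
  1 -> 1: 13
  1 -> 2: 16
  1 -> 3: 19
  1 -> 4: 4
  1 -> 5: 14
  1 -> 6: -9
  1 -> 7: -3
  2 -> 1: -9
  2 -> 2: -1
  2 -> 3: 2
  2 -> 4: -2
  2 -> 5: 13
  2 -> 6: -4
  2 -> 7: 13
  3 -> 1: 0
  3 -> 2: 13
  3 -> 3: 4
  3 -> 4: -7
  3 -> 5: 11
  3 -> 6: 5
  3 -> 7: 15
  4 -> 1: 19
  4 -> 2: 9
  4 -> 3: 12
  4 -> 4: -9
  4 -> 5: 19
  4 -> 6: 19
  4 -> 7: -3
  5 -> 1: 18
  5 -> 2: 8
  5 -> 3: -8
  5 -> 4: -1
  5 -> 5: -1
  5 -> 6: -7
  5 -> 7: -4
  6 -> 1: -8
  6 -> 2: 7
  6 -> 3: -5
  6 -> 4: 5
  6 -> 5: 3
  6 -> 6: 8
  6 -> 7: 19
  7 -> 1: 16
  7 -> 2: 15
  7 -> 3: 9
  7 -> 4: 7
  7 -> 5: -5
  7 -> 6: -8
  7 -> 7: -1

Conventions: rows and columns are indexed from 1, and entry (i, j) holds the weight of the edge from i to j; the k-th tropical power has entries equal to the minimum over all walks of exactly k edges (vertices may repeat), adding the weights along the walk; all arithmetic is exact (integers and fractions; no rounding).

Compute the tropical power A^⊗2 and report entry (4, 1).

A^⊗2:
  [-17, -2, -14, -5, -8, -11, -4]
  [-12, -2, -9, -11, -1, -18, -12]
  [-3, 2, 0, -16, 8, -9, -10]
  [0, 0, 3, -18, -8, -11, -12]
  [-15, 0, -12, -15, -9, -12, -5]
  [-5, 6, -5, -12, 2, -17, -11]
  [-16, -1, -13, -6, -6, -12, -9]
Key observation: the optimum is the walk 4->2->1, with weight 9 + (-9) = 0.
Optimal value attained by: walk 4->2->1.
Answer: (A^⊗2)[4][1] = 0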